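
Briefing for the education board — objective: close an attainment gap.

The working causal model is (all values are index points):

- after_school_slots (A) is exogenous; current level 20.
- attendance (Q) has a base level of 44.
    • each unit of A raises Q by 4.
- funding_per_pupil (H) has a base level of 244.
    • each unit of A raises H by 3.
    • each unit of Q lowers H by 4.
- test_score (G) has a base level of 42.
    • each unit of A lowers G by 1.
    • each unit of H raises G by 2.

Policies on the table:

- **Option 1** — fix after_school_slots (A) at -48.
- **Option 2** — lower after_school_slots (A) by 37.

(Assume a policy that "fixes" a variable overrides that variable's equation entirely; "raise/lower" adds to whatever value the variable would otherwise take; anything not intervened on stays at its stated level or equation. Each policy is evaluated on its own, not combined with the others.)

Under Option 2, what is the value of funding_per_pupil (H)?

Option 2 (A − 37):
  A = 20 − 37 = -17
  Q = 44 + 4·(-17) = -24
  H = 244 + 3·(-17) − 4·(-24) = 289

289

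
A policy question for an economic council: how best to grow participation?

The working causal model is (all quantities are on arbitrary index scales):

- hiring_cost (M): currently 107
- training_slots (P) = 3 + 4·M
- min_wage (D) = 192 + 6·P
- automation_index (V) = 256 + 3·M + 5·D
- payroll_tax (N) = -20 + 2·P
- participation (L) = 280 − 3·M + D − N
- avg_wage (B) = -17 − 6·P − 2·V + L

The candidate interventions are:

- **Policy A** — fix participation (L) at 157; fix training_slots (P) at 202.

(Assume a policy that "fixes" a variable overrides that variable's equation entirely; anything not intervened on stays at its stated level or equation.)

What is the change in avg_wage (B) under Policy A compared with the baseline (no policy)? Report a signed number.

Baseline:
  M = 107
  P = 3 + 4·107 = 431
  D = 192 + 6·431 = 2778
  V = 256 + 3·107 + 5·2778 = 14467
  N = -20 + 2·431 = 842
  L = 280 − 3·107 + 2778 − 842 = 1895
  B = -17 − 6·431 − 2·14467 + 1895 = -29642
Policy A (L := 157, P := 202):
  M = 107
  P = 202
  D = 192 + 6·202 = 1404
  V = 256 + 3·107 + 5·1404 = 7597
  N = -20 + 2·202 = 384
  L = 157
  B = -17 − 6·202 − 2·7597 + 157 = -16266
Change in B: -16266 − (-29642) = 13376

13376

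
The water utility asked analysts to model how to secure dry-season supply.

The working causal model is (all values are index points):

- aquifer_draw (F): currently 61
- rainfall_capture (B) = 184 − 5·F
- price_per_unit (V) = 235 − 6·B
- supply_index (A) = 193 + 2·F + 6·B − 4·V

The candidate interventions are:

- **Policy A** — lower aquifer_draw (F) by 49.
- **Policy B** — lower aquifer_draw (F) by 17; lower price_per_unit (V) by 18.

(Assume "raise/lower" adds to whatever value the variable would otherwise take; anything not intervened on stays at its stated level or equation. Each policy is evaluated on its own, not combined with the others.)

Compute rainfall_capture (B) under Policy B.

-36

Policy B (F − 17, V − 18):
  F = 61 − 17 = 44
  B = 184 − 5·44 = -36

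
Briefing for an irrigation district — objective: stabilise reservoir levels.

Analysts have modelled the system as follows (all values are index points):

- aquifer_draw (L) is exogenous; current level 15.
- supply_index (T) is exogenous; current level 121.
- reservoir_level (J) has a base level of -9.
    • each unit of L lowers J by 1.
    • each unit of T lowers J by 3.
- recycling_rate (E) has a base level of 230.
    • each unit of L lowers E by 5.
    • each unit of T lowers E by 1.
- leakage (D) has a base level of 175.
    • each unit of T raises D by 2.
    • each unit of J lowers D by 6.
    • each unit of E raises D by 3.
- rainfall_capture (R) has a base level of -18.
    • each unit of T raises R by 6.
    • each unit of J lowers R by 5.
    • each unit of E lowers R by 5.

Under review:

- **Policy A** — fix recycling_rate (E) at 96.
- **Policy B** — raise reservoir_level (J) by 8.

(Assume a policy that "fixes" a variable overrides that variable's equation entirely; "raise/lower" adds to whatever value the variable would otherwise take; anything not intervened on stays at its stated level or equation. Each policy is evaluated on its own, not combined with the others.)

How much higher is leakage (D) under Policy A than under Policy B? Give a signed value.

Policy A (E := 96):
  L = 15
  T = 121
  J = -9 − 15 − 3·121 = -387
  E = 96
  D = 175 + 2·121 − 6·(-387) + 3·96 = 3027
Policy B (J + 8):
  L = 15
  T = 121
  J = -9 − 15 − 3·121 (+8 from intervention) = -379
  E = 230 − 5·15 − 121 = 34
  D = 175 + 2·121 − 6·(-379) + 3·34 = 2793
D: 3027 − 2793 = 234

234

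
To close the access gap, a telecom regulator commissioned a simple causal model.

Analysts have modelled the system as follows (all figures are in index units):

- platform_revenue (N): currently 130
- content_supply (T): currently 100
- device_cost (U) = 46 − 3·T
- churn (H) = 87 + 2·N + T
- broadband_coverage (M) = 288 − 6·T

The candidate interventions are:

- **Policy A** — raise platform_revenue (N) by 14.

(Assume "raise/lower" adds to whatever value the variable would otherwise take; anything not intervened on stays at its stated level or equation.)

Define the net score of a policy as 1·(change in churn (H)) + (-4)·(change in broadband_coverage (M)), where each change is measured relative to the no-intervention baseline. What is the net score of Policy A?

Baseline:
  N = 130
  T = 100
  H = 87 + 2·130 + 100 = 447
  M = 288 − 6·100 = -312
Policy A (N + 14):
  N = 130 + 14 = 144
  T = 100
  H = 87 + 2·144 + 100 = 475
  M = 288 − 6·100 = -312
ΔH = 475 − 447 = 28; ΔM = -312 − (-312) = 0
Score = 1·28 + (-4)·0 = 28

28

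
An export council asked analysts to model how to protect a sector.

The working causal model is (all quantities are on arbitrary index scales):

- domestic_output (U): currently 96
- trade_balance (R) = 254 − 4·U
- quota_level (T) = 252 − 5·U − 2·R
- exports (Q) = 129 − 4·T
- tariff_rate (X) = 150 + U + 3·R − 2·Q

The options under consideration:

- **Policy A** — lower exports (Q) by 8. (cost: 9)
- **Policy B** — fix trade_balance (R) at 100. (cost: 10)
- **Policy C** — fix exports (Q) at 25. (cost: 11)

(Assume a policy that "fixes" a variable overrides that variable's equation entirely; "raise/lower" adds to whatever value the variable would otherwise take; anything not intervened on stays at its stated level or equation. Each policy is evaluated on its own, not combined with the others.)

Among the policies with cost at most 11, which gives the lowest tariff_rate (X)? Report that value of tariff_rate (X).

-3136

Policy A (Q − 8):
  U = 96
  R = 254 − 4·96 = -130
  T = 252 − 5·96 − 2·(-130) = 32
  Q = 129 − 4·32 (−8 from intervention) = -7
  X = 150 + 96 + 3·(-130) − 2·(-7) = -130
Policy B (R := 100):
  U = 96
  R = 100
  T = 252 − 5·96 − 2·100 = -428
  Q = 129 − 4·(-428) = 1841
  X = 150 + 96 + 3·100 − 2·1841 = -3136
Policy C (Q := 25):
  U = 96
  R = 254 − 4·96 = -130
  T = 252 − 5·96 − 2·(-130) = 32
  Q = 25
  X = 150 + 96 + 3·(-130) − 2·25 = -194
Comparing — Policy A: X=-130, Policy B: X=-3136, Policy C: X=-194. Lowest is -3136 (Policy B).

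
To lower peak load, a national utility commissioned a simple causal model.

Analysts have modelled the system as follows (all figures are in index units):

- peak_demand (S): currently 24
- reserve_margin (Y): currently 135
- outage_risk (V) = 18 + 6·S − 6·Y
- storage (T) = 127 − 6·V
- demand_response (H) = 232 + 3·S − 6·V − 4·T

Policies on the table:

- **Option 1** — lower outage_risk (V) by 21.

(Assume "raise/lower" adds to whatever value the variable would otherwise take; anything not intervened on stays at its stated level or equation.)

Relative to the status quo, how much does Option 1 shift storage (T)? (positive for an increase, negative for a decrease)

126

Baseline:
  S = 24
  Y = 135
  V = 18 + 6·24 − 6·135 = -648
  T = 127 − 6·(-648) = 4015
Option 1 (V − 21):
  S = 24
  Y = 135
  V = 18 + 6·24 − 6·135 (−21 from intervention) = -669
  T = 127 − 6·(-669) = 4141
Change in T: 4141 − 4015 = 126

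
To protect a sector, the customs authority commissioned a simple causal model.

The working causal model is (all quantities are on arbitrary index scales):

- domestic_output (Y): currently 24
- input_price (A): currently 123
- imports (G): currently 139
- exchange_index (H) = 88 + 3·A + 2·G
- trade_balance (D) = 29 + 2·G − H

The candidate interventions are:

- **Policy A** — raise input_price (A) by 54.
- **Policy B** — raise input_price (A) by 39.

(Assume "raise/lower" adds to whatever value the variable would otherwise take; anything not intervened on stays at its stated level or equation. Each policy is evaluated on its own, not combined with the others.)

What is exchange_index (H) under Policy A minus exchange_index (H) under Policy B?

Policy A (A + 54):
  A = 123 + 54 = 177
  G = 139
  H = 88 + 3·177 + 2·139 = 897
Policy B (A + 39):
  A = 123 + 39 = 162
  G = 139
  H = 88 + 3·162 + 2·139 = 852
H: 897 − 852 = 45

45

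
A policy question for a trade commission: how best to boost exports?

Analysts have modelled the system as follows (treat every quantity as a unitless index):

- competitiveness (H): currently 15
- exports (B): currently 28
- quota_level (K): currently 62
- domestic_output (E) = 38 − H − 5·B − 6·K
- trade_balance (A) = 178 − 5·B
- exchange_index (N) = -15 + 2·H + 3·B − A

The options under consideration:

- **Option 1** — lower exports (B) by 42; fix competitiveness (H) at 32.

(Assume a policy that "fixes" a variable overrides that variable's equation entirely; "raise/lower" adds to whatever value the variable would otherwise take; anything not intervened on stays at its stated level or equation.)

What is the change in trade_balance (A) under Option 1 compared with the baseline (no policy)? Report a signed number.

210

Baseline:
  B = 28
  A = 178 − 5·28 = 38
Option 1 (B − 42, H := 32):
  B = 28 − 42 = -14
  A = 178 − 5·(-14) = 248
Change in A: 248 − 38 = 210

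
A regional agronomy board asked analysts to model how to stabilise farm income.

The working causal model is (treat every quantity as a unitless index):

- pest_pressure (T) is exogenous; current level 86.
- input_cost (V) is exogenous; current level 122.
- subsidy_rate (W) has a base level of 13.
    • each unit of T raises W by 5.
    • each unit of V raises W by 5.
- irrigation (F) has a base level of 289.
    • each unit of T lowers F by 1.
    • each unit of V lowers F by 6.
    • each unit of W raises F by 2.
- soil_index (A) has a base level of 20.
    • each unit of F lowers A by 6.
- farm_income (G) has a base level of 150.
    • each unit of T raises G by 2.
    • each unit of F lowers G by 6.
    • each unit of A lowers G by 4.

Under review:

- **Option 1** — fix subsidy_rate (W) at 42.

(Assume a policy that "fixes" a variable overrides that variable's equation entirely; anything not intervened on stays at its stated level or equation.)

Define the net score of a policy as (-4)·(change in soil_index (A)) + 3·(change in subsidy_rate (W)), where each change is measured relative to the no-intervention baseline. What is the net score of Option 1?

Baseline:
  T = 86
  V = 122
  W = 13 + 5·86 + 5·122 = 1053
  F = 289 − 86 − 6·122 + 2·1053 = 1577
  A = 20 − 6·1577 = -9442
Option 1 (W := 42):
  T = 86
  V = 122
  W = 42
  F = 289 − 86 − 6·122 + 2·42 = -445
  A = 20 − 6·(-445) = 2690
ΔA = 2690 − (-9442) = 12132; ΔW = 42 − 1053 = -1011
Score = (-4)·12132 + 3·(-1011) = -51561

-51561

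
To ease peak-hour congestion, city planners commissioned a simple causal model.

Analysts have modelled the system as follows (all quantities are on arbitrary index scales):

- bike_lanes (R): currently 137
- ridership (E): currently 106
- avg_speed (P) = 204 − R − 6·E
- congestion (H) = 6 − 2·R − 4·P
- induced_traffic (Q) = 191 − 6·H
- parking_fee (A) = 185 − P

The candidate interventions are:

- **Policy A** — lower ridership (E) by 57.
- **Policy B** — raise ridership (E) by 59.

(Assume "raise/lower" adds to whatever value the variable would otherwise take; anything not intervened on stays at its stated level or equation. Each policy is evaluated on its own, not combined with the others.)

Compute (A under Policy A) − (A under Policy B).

Policy A (E − 57):
  R = 137
  E = 106 − 57 = 49
  P = 204 − 137 − 6·49 = -227
  A = 185 − (-227) = 412
Policy B (E + 59):
  R = 137
  E = 106 + 59 = 165
  P = 204 − 137 − 6·165 = -923
  A = 185 − (-923) = 1108
A: 412 − 1108 = -696

-696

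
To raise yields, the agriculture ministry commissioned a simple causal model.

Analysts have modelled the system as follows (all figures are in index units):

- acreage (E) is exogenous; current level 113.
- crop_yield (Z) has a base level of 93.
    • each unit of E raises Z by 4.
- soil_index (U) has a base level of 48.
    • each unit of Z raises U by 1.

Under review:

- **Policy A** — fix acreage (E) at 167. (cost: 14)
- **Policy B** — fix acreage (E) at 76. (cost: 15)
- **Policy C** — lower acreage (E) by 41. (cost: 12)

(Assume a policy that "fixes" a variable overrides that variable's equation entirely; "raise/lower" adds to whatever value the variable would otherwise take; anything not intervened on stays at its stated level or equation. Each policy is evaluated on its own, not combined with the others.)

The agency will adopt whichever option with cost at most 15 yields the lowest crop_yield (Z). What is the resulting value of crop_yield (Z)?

Policy A (E := 167):
  E = 167
  Z = 93 + 4·167 = 761
Policy B (E := 76):
  E = 76
  Z = 93 + 4·76 = 397
Policy C (E − 41):
  E = 113 − 41 = 72
  Z = 93 + 4·72 = 381
Comparing — Policy A: Z=761, Policy B: Z=397, Policy C: Z=381. Lowest is 381 (Policy C).

381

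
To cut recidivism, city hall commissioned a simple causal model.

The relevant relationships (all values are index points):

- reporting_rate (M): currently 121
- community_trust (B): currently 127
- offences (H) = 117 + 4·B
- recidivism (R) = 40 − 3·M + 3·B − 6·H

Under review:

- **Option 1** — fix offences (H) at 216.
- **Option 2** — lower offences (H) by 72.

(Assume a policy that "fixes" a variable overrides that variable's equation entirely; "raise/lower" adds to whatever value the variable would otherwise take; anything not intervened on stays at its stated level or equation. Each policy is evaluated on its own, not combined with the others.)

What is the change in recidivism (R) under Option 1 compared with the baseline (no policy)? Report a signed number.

Baseline:
  M = 121
  B = 127
  H = 117 + 4·127 = 625
  R = 40 − 3·121 + 3·127 − 6·625 = -3692
Option 1 (H := 216):
  M = 121
  B = 127
  H = 216
  R = 40 − 3·121 + 3·127 − 6·216 = -1238
Change in R: -1238 − (-3692) = 2454

2454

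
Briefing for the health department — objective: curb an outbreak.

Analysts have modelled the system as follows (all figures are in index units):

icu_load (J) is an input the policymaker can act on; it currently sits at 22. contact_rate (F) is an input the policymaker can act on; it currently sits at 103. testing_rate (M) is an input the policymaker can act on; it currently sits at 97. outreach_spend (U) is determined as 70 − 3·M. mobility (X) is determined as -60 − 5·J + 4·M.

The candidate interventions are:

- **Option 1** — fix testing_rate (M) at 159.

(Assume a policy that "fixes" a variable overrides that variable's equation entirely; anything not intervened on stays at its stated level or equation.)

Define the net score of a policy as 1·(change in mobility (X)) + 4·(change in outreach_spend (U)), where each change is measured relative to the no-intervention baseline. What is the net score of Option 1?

Baseline:
  J = 22
  M = 97
  U = 70 − 3·97 = -221
  X = -60 − 5·22 + 4·97 = 218
Option 1 (M := 159):
  J = 22
  M = 159
  U = 70 − 3·159 = -407
  X = -60 − 5·22 + 4·159 = 466
ΔX = 466 − 218 = 248; ΔU = -407 − (-221) = -186
Score = 1·248 + 4·(-186) = -496

-496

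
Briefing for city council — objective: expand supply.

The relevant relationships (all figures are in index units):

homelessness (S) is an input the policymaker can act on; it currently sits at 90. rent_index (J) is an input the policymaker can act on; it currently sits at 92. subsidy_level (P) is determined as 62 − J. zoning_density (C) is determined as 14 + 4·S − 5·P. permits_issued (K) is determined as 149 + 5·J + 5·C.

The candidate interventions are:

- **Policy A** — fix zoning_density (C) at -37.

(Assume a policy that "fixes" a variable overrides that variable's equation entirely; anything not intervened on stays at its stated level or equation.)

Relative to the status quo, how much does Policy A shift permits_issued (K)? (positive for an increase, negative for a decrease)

-2805

Baseline:
  S = 90
  J = 92
  P = 62 − 92 = -30
  C = 14 + 4·90 − 5·(-30) = 524
  K = 149 + 5·92 + 5·524 = 3229
Policy A (C := -37):
  S = 90
  J = 92
  P = 62 − 92 = -30
  C = -37
  K = 149 + 5·92 + 5·(-37) = 424
Change in K: 424 − 3229 = -2805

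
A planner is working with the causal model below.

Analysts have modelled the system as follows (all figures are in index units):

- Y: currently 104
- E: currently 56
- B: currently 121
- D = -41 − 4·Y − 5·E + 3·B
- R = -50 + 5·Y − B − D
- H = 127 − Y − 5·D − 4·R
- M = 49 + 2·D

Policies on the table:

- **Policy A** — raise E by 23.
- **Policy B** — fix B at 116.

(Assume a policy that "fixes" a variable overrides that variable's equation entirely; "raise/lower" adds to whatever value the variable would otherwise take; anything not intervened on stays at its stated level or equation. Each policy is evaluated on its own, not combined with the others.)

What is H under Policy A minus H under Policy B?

Policy A (E + 23):
  Y = 104
  E = 56 + 23 = 79
  B = 121
  D = -41 − 4·104 − 5·79 + 3·121 = -489
  R = -50 + 5·104 − 121 − (-489) = 838
  H = 127 − 104 − 5·(-489) − 4·838 = -884
Policy B (B := 116):
  Y = 104
  E = 56
  B = 116
  D = -41 − 4·104 − 5·56 + 3·116 = -389
  R = -50 + 5·104 − 116 − (-389) = 743
  H = 127 − 104 − 5·(-389) − 4·743 = -1004
H: -884 − (-1004) = 120

120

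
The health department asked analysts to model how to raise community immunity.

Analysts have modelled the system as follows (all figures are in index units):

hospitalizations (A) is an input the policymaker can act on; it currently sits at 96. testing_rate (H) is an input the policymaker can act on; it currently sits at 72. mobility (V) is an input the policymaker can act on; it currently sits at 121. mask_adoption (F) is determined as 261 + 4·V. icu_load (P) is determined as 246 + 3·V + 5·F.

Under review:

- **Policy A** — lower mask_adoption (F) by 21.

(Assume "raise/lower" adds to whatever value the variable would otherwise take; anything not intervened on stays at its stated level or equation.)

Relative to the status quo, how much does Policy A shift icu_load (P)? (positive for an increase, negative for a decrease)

Baseline:
  V = 121
  F = 261 + 4·121 = 745
  P = 246 + 3·121 + 5·745 = 4334
Policy A (F − 21):
  V = 121
  F = 261 + 4·121 (−21 from intervention) = 724
  P = 246 + 3·121 + 5·724 = 4229
Change in P: 4229 − 4334 = -105

-105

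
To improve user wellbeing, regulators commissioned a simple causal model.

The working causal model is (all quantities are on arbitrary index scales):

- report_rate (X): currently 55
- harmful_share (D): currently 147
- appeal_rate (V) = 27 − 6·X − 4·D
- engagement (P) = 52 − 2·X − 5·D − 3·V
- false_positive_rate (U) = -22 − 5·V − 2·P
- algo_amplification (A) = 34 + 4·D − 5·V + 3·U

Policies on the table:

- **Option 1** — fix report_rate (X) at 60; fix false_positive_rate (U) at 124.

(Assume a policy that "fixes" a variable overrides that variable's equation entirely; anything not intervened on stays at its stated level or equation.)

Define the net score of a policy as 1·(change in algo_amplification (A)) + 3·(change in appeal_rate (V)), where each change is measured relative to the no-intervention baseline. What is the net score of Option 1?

Baseline:
  X = 55
  D = 147
  V = 27 − 6·55 − 4·147 = -891
  P = 52 − 2·55 − 5·147 − 3·(-891) = 1880
  U = -22 − 5·(-891) − 2·1880 = 673
  A = 34 + 4·147 − 5·(-891) + 3·673 = 7096
Option 1 (X := 60, U := 124):
  X = 60
  D = 147
  V = 27 − 6·60 − 4·147 = -921
  P = 52 − 2·60 − 5·147 − 3·(-921) = 1960
  U = 124
  A = 34 + 4·147 − 5·(-921) + 3·124 = 5599
ΔA = 5599 − 7096 = -1497; ΔV = -921 − (-891) = -30
Score = 1·(-1497) + 3·(-30) = -1587

-1587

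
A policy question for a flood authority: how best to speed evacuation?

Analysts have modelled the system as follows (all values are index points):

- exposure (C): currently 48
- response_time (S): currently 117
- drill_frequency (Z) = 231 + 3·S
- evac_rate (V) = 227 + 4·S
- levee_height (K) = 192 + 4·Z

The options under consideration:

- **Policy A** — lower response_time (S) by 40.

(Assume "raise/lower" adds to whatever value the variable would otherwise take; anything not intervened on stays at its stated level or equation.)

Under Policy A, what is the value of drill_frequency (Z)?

462

Policy A (S − 40):
  S = 117 − 40 = 77
  Z = 231 + 3·77 = 462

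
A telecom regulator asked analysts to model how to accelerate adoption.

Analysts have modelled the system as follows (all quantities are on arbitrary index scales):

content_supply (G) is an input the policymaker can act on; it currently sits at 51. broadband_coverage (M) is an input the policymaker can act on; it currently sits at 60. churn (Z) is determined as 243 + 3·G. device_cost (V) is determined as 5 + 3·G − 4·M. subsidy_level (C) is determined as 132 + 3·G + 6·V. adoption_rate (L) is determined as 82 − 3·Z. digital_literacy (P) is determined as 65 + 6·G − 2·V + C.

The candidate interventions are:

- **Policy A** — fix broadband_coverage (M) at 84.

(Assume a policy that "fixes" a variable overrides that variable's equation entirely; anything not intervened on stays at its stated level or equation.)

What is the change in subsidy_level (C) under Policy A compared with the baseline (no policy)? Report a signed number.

Baseline:
  G = 51
  M = 60
  V = 5 + 3·51 − 4·60 = -82
  C = 132 + 3·51 + 6·(-82) = -207
Policy A (M := 84):
  G = 51
  M = 84
  V = 5 + 3·51 − 4·84 = -178
  C = 132 + 3·51 + 6·(-178) = -783
Change in C: -783 − (-207) = -576

-576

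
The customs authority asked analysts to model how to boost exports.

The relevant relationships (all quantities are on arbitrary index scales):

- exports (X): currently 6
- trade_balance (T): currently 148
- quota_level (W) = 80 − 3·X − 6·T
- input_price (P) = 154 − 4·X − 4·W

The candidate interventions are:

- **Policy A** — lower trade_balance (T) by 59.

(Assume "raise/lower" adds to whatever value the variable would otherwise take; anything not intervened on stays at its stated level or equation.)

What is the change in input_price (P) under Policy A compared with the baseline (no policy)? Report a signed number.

-1416

Baseline:
  X = 6
  T = 148
  W = 80 − 3·6 − 6·148 = -826
  P = 154 − 4·6 − 4·(-826) = 3434
Policy A (T − 59):
  X = 6
  T = 148 − 59 = 89
  W = 80 − 3·6 − 6·89 = -472
  P = 154 − 4·6 − 4·(-472) = 2018
Change in P: 2018 − 3434 = -1416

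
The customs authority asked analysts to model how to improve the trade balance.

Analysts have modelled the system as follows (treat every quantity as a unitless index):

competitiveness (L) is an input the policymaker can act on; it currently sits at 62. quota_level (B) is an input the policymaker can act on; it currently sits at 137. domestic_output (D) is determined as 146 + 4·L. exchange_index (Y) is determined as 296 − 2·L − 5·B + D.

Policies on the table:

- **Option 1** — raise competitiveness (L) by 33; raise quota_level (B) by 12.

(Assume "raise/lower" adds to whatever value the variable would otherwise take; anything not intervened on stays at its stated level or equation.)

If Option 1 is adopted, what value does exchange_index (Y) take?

Option 1 (L + 33, B + 12):
  L = 62 + 33 = 95
  B = 137 + 12 = 149
  D = 146 + 4·95 = 526
  Y = 296 − 2·95 − 5·149 + 526 = -113

-113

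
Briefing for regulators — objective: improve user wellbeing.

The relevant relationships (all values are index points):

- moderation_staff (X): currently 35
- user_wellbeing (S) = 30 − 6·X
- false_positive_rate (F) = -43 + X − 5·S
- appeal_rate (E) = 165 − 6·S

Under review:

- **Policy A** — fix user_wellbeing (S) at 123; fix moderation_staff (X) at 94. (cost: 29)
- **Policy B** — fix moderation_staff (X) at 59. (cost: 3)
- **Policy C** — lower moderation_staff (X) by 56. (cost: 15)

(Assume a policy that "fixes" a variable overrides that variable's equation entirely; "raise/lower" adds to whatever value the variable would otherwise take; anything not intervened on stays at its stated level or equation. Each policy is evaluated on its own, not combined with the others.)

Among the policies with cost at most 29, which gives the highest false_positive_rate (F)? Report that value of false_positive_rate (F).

Policy A (S := 123, X := 94):
  X = 94
  S = 123
  F = -43 + 94 − 5·123 = -564
Policy B (X := 59):
  X = 59
  S = 30 − 6·59 = -324
  F = -43 + 59 − 5·(-324) = 1636
Policy C (X − 56):
  X = 35 − 56 = -21
  S = 30 − 6·(-21) = 156
  F = -43 + (-21) − 5·156 = -844
Comparing — Policy A: F=-564, Policy B: F=1636, Policy C: F=-844. Highest is 1636 (Policy B).

1636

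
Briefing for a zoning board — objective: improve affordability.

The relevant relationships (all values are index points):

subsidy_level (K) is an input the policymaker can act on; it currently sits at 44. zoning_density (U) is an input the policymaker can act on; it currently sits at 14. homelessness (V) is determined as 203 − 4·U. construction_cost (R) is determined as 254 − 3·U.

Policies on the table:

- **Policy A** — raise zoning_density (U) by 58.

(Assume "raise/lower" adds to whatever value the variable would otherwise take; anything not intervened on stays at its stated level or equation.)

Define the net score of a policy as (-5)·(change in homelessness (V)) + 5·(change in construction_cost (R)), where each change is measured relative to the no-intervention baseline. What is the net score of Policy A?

Baseline:
  U = 14
  V = 203 − 4·14 = 147
  R = 254 − 3·14 = 212
Policy A (U + 58):
  U = 14 + 58 = 72
  V = 203 − 4·72 = -85
  R = 254 − 3·72 = 38
ΔV = -85 − 147 = -232; ΔR = 38 − 212 = -174
Score = (-5)·(-232) + 5·(-174) = 290

290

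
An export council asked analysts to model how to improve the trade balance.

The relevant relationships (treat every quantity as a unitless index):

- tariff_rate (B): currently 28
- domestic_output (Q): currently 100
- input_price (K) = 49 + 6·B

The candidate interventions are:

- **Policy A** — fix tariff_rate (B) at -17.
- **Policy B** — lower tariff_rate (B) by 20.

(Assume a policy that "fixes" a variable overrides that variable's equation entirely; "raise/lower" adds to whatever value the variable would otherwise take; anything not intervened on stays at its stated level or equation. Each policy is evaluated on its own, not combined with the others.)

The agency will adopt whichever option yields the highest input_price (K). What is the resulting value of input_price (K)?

Policy A (B := -17):
  B = -17
  K = 49 + 6·(-17) = -53
Policy B (B − 20):
  B = 28 − 20 = 8
  K = 49 + 6·8 = 97
Comparing — Policy A: K=-53, Policy B: K=97. Highest is 97 (Policy B).

97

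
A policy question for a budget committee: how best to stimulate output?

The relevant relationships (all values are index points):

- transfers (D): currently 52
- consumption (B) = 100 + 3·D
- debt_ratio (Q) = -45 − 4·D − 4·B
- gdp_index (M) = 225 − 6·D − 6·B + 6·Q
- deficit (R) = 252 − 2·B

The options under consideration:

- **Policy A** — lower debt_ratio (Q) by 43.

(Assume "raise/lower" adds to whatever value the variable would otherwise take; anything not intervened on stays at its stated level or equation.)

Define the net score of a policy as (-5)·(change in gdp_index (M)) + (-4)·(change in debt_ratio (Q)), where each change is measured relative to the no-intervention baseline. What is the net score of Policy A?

Baseline:
  D = 52
  B = 100 + 3·52 = 256
  Q = -45 − 4·52 − 4·256 = -1277
  M = 225 − 6·52 − 6·256 + 6·(-1277) = -9285
Policy A (Q − 43):
  D = 52
  B = 100 + 3·52 = 256
  Q = -45 − 4·52 − 4·256 (−43 from intervention) = -1320
  M = 225 − 6·52 − 6·256 + 6·(-1320) = -9543
ΔM = -9543 − (-9285) = -258; ΔQ = -1320 − (-1277) = -43
Score = (-5)·(-258) + (-4)·(-43) = 1462

1462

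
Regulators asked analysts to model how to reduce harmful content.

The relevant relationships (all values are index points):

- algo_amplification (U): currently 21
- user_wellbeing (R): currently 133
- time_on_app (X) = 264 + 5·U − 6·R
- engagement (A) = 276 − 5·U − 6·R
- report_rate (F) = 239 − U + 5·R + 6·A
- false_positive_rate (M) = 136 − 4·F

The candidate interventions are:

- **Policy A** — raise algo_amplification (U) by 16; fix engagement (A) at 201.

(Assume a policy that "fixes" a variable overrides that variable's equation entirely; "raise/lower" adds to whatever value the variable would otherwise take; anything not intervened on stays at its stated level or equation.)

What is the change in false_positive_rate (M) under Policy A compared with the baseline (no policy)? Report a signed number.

Baseline:
  U = 21
  R = 133
  A = 276 − 5·21 − 6·133 = -627
  F = 239 − 21 + 5·133 + 6·(-627) = -2879
  M = 136 − 4·(-2879) = 11652
Policy A (U + 16, A := 201):
  U = 21 + 16 = 37
  R = 133
  A = 201
  F = 239 − 37 + 5·133 + 6·201 = 2073
  M = 136 − 4·2073 = -8156
Change in M: -8156 − 11652 = -19808

-19808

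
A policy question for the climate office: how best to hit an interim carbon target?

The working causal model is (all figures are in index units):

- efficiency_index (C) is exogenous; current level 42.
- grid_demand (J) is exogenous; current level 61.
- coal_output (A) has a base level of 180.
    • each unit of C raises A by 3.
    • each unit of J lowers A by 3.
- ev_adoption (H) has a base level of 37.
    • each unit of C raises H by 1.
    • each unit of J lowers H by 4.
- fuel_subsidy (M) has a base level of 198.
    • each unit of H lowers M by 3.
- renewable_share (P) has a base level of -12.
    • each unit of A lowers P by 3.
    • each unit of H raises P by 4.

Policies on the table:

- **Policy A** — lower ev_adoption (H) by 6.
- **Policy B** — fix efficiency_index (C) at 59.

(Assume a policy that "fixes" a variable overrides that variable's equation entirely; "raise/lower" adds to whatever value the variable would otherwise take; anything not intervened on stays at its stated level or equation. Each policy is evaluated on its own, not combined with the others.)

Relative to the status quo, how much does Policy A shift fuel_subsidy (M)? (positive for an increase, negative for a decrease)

Baseline:
  C = 42
  J = 61
  H = 37 + 42 − 4·61 = -165
  M = 198 − 3·(-165) = 693
Policy A (H − 6):
  C = 42
  J = 61
  H = 37 + 42 − 4·61 (−6 from intervention) = -171
  M = 198 − 3·(-171) = 711
Change in M: 711 − 693 = 18

18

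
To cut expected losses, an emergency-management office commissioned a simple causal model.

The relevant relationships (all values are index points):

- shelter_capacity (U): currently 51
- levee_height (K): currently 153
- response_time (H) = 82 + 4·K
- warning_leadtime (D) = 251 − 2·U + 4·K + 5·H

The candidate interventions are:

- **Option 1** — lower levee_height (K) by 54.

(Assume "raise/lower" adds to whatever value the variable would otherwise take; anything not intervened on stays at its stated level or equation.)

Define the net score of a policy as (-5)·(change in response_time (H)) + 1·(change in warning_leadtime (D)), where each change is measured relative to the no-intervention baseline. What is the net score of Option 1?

Baseline:
  U = 51
  K = 153
  H = 82 + 4·153 = 694
  D = 251 − 2·51 + 4·153 + 5·694 = 4231
Option 1 (K − 54):
  U = 51
  K = 153 − 54 = 99
  H = 82 + 4·99 = 478
  D = 251 − 2·51 + 4·99 + 5·478 = 2935
ΔH = 478 − 694 = -216; ΔD = 2935 − 4231 = -1296
Score = (-5)·(-216) + 1·(-1296) = -216

-216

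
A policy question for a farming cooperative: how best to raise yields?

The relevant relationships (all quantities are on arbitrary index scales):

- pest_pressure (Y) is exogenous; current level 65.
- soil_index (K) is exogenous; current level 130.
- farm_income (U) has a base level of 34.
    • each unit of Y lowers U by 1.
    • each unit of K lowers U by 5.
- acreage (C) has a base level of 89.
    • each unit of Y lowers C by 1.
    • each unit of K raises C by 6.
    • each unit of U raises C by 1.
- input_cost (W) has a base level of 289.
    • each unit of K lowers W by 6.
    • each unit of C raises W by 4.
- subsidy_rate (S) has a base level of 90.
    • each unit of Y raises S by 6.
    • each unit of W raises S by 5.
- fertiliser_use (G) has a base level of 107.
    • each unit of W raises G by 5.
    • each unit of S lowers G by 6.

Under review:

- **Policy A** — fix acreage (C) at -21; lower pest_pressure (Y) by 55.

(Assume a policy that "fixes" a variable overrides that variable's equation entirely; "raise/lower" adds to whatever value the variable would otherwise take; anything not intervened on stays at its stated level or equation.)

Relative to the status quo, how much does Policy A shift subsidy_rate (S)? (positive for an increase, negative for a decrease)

-3210

Baseline:
  Y = 65
  K = 130
  U = 34 − 65 − 5·130 = -681
  C = 89 − 65 + 6·130 + (-681) = 123
  W = 289 − 6·130 + 4·123 = 1
  S = 90 + 6·65 + 5·1 = 485
Policy A (C := -21, Y − 55):
  Y = 65 − 55 = 10
  K = 130
  U = 34 − 10 − 5·130 = -626
  C = -21
  W = 289 − 6·130 + 4·(-21) = -575
  S = 90 + 6·10 + 5·(-575) = -2725
Change in S: -2725 − 485 = -3210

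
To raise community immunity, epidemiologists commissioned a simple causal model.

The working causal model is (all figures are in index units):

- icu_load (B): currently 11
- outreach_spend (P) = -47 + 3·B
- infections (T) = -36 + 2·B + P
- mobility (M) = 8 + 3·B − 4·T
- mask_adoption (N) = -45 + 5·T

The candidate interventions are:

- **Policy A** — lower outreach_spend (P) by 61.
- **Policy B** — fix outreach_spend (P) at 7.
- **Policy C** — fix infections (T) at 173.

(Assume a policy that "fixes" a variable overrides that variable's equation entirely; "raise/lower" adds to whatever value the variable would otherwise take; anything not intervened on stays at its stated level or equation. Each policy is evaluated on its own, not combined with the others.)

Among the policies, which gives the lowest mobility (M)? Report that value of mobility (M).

-651

Policy A (P − 61):
  B = 11
  P = -47 + 3·11 (−61 from intervention) = -75
  T = -36 + 2·11 + (-75) = -89
  M = 8 + 3·11 − 4·(-89) = 397
Policy B (P := 7):
  B = 11
  P = 7
  T = -36 + 2·11 + 7 = -7
  M = 8 + 3·11 − 4·(-7) = 69
Policy C (T := 173):
  B = 11
  P = -47 + 3·11 = -14
  T = 173
  M = 8 + 3·11 − 4·173 = -651
Comparing — Policy A: M=397, Policy B: M=69, Policy C: M=-651. Lowest is -651 (Policy C).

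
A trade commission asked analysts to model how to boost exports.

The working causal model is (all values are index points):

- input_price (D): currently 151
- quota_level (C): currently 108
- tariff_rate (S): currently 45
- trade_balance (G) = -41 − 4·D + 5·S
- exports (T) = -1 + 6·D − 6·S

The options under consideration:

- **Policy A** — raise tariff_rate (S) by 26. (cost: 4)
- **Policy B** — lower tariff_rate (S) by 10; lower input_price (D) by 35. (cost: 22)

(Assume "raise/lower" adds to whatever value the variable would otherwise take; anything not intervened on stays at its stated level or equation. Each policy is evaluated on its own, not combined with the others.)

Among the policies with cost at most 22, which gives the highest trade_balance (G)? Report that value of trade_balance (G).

Policy A (S + 26):
  D = 151
  S = 45 + 26 = 71
  G = -41 − 4·151 + 5·71 = -290
Policy B (S − 10, D − 35):
  D = 151 − 35 = 116
  S = 45 − 10 = 35
  G = -41 − 4·116 + 5·35 = -330
Comparing — Policy A: G=-290, Policy B: G=-330. Highest is -290 (Policy A).

-290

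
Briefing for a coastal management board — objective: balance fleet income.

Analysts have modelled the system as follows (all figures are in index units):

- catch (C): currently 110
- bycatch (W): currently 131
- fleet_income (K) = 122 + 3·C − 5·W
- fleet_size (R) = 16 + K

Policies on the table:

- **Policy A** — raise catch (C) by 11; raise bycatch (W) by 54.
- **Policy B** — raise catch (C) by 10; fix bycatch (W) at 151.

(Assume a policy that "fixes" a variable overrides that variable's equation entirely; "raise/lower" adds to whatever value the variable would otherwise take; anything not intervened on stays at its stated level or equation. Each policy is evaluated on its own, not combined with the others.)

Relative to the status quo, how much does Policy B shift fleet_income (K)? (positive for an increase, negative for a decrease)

-70

Baseline:
  C = 110
  W = 131
  K = 122 + 3·110 − 5·131 = -203
Policy B (C + 10, W := 151):
  C = 110 + 10 = 120
  W = 151
  K = 122 + 3·120 − 5·151 = -273
Change in K: -273 − (-203) = -70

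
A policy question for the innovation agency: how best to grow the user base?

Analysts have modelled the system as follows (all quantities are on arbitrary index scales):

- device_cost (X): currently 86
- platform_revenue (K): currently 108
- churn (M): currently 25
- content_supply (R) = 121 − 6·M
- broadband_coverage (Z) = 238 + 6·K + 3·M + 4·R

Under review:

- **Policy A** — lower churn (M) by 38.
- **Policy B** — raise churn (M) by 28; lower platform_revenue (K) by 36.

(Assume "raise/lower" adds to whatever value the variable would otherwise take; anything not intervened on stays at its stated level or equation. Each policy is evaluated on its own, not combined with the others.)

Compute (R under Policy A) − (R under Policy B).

Policy A (M − 38):
  M = 25 − 38 = -13
  R = 121 − 6·(-13) = 199
Policy B (M + 28, K − 36):
  M = 25 + 28 = 53
  R = 121 − 6·53 = -197
R: 199 − (-197) = 396

396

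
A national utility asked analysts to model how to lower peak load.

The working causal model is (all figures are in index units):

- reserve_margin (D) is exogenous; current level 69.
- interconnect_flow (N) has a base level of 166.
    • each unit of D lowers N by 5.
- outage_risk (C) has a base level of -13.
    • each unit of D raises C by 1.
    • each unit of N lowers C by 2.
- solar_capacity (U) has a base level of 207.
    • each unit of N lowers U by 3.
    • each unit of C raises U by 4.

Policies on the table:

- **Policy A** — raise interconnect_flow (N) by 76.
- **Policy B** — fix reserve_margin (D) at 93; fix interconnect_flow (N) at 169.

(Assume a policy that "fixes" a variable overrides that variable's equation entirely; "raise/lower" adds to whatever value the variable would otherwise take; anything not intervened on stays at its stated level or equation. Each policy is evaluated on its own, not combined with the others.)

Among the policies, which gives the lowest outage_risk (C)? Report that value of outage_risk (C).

Policy A (N + 76):
  D = 69
  N = 166 − 5·69 (+76 from intervention) = -103
  C = -13 + 69 − 2·(-103) = 262
Policy B (D := 93, N := 169):
  D = 93
  N = 169
  C = -13 + 93 − 2·169 = -258
Comparing — Policy A: C=262, Policy B: C=-258. Lowest is -258 (Policy B).

-258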